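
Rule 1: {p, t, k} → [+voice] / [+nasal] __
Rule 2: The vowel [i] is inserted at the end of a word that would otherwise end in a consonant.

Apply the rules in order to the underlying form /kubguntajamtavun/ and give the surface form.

kubgundajamdavuni

Rule 1 (post-nasal voicing): /t/ is a voiceless stop immediately after the nasal /n/, so it voices to [d]. /t/ is a voiceless stop immediately after the nasal /m/, so it voices to [d]. /kubguntajamtavun/ → kubgundajamdavun.
Rule 2 (final i-epenthesis): the form ends in the consonant /n/, so [i] is inserted word-finally. /kubgundajamdavun/ → kubgundajamdavuni.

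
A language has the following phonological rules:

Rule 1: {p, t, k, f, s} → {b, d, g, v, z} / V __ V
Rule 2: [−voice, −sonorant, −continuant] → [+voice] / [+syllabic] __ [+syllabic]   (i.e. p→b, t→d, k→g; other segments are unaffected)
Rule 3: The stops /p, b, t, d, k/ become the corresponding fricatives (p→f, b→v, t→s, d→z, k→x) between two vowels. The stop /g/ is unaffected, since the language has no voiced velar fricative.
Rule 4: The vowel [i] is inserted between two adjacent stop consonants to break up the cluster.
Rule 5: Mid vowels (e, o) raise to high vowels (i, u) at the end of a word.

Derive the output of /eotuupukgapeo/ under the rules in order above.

eozuuvukigaveu

Rule 1 (intervocalic voicing): /t/ is a voiceless obstruent between vowels /o/ and /u/, so it voices to [d]. /p/ is a voiceless obstruent between vowels /u/ and /u/, so it voices to [b]. /p/ is a voiceless obstruent between vowels /a/ and /e/, so it voices to [b]. /eotuupukgapeo/ → eoduubukgabeo.
Rule 2 (intervocalic voicing): no segment meets the environment; /eoduubukgabeo/ is unchanged.
Rule 3 (intervocalic spirantization): /d/ is a stop between vowels /o/ and /u/, so it spirantizes to the fricative [z]. /b/ is a stop between vowels /u/ and /u/, so it spirantizes to the fricative [v]. /b/ is a stop between vowels /a/ and /e/, so it spirantizes to the fricative [v]. /eoduubukgabeo/ → eozuuvukgaveo.
Rule 4 (stop-cluster i-epenthesis): /k/ and /g/ form a stop–stop cluster, so [i] is inserted between them. /eozuuvukgaveo/ → eozuuvukigaveo.
Rule 5 (final vowel raising): /o/ is a mid vowel in word-final position, so it raises to [u]. /eozuuvukigaveo/ → eozuuvukigaveu.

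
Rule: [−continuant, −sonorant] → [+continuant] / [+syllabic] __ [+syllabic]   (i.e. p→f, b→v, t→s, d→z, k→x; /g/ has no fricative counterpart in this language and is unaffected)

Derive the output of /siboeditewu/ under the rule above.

sivoezisewu

/b/ is a stop between vowels /i/ and /o/, so it spirantizes to the fricative [v].
/d/ is a stop between vowels /e/ and /i/, so it spirantizes to the fricative [z].
/t/ is a stop between vowels /i/ and /e/, so it spirantizes to the fricative [s].
Surface form: [sivoezisewu].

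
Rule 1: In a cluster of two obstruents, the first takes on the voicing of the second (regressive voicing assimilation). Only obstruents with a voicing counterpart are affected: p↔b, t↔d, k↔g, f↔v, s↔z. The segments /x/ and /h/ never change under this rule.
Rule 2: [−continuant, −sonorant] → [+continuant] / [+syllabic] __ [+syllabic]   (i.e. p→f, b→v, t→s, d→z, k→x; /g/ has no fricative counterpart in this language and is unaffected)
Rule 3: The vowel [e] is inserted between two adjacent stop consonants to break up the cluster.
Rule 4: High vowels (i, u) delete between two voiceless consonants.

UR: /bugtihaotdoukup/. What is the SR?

Rule 1 (regressive voicing assimilation): /g/ precedes the voiceless obstruent /t/, so it devoices to [k] by assimilation. /t/ precedes the voiced obstruent /d/, so it voices to [d] by assimilation. /bugtihaotdoukup/ → buktihaoddoukup.
Rule 2 (intervocalic spirantization): /k/ is a stop between vowels /u/ and /u/, so it spirantizes to the fricative [x]. /buktihaoddoukup/ → buktihaoddouxup.
Rule 3 (stop-cluster e-epenthesis): /k/ and /t/ form a stop–stop cluster, so [e] is inserted between them. /d/ and /d/ form a stop–stop cluster, so [e] is inserted between them. /buktihaoddouxup/ → buketihaodedouxup.
Rule 4 (high vowel syncope): /i/ is a high vowel flanked by voiceless consonants /t/ and /h/, so it deletes. /u/ is a high vowel flanked by voiceless consonants /x/ and /p/, so it deletes. /buketihaodedouxup/ → bukethaodedouxp.

bukethaodedouxp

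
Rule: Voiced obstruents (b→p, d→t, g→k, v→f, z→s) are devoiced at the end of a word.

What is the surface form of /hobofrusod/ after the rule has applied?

hobofrusot

/d/ is a voiced obstruent in word-final position, so it devoices to [t].
Surface form: [hobofrusot].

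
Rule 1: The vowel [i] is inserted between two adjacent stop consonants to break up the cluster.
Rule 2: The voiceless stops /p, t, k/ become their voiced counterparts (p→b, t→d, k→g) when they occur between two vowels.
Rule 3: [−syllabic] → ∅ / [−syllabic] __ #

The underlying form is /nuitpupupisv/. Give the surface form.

Rule 1 (stop-cluster i-epenthesis): /t/ and /p/ form a stop–stop cluster, so [i] is inserted between them. /nuitpupupisv/ → nuitipupupisv.
Rule 2 (intervocalic voicing): /t/ is a voiceless stop between vowels /i/ and /i/, so it voices to [d]. /p/ is a voiceless stop between vowels /i/ and /u/, so it voices to [b]. /p/ is a voiceless stop between vowels /u/ and /u/, so it voices to [b]. /p/ is a voiceless stop between vowels /u/ and /i/, so it voices to [b]. /nuitipupupisv/ → nuidibububisv.
Rule 3 (final cluster simplification): /v/ is the second consonant of a word-final cluster /sv/, so it deletes. /nuidibububisv/ → nuidibububis.

nuidibububis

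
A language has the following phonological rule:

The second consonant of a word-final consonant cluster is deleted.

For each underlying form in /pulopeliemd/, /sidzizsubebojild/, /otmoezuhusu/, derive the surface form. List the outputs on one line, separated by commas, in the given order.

pulopeliem, sidzizsubebojil, otmoezuhusu

/pulopeliemd/: /d/ is the second consonant of a word-final cluster /md/, so it deletes. → [pulopeliem].
/sidzizsubebojild/: /d/ is the second consonant of a word-final cluster /ld/, so it deletes. → [sidzizsubebojil].
/otmoezuhusu/: the rule's environment is not met; surfaces unchanged as [otmoezuhusu].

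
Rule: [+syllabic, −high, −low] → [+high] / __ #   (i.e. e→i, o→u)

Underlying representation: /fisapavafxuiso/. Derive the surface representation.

/o/ is a mid vowel in word-final position, so it raises to [u].
Surface form: [fisapavafxuisu].

fisapavafxuisu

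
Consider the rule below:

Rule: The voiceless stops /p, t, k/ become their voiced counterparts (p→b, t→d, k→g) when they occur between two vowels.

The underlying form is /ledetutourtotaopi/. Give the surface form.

lededudourtodaobi

/t/ is a voiceless stop between vowels /e/ and /u/, so it voices to [d].
/t/ is a voiceless stop between vowels /u/ and /o/, so it voices to [d].
/t/ is a voiceless stop between vowels /o/ and /a/, so it voices to [d].
/p/ is a voiceless stop between vowels /o/ and /i/, so it voices to [b].
The other instance of /t/ does not occur in the required environment and remains unchanged.
Surface form: [lededudourtodaobi].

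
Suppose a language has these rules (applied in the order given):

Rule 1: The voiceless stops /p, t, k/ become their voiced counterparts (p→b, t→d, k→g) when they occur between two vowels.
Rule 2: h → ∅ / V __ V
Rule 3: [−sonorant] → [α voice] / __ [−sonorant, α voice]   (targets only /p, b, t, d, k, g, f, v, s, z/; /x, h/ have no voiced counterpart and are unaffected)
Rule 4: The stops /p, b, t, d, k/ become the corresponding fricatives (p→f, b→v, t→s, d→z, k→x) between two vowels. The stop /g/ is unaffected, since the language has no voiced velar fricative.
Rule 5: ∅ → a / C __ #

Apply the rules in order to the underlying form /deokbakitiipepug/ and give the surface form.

deogbagiziivevuga

Rule 1 (intervocalic voicing): /k/ is a voiceless stop between vowels /a/ and /i/, so it voices to [g]. /t/ is a voiceless stop between vowels /i/ and /i/, so it voices to [d]. /p/ is a voiceless stop between vowels /i/ and /e/, so it voices to [b]. /p/ is a voiceless stop between vowels /e/ and /u/, so it voices to [b]. /deokbakitiipepug/ → deokbagidiibebug.
Rule 2 (intervocalic h-deletion): no segment meets the environment; /deokbagidiibebug/ is unchanged.
Rule 3 (regressive voicing assimilation): /k/ precedes the voiced obstruent /b/, so it voices to [g] by assimilation. /deokbagidiibebug/ → deogbagidiibebug.
Rule 4 (intervocalic spirantization): /d/ is a stop between vowels /i/ and /i/, so it spirantizes to the fricative [z]. /b/ is a stop between vowels /i/ and /e/, so it spirantizes to the fricative [v]. /b/ is a stop between vowels /e/ and /u/, so it spirantizes to the fricative [v]. /deogbagidiibebug/ → deogbagiziivevug.
Rule 5 (final a-epenthesis): the form ends in the consonant /g/, so [a] is inserted word-finally. /deogbagiziivevug/ → deogbagiziivevuga.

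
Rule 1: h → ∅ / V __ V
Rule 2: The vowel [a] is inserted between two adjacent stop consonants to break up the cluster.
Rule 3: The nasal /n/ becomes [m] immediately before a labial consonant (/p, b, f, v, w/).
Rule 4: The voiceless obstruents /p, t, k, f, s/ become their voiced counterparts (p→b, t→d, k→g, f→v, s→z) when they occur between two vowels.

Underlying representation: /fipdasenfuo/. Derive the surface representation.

fibadazemfuo

Rule 1 (intervocalic h-deletion): no segment meets the environment; /fipdasenfuo/ is unchanged.
Rule 2 (stop-cluster a-epenthesis): /p/ and /d/ form a stop–stop cluster, so [a] is inserted between them. /fipdasenfuo/ → fipadasenfuo.
Rule 3 (nasal place assimilation): /n/ precedes the labial consonant /f/, so it assimilates in place to [m]. /fipadasenfuo/ → fipadasemfuo.
Rule 4 (intervocalic voicing): /p/ is a voiceless obstruent between vowels /i/ and /a/, so it voices to [b]. /s/ is a voiceless obstruent between vowels /a/ and /e/, so it voices to [z]. /fipadasemfuo/ → fibadazemfuo.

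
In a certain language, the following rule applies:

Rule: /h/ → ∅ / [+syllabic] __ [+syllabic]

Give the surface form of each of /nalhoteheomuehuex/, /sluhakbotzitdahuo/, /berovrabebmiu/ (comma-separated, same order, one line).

nalhoteeomueuex, sluakbotzitdauo, berovrabebmiu

/nalhoteheomuehuex/: /h/ occurs between vowels /e/ and /e/, so it deletes. /h/ occurs between vowels /e/ and /u/, so it deletes. → [nalhoteeomueuex].
/sluhakbotzitdahuo/: /h/ occurs between vowels /u/ and /a/, so it deletes. /h/ occurs between vowels /a/ and /u/, so it deletes. → [sluakbotzitdauo].
/berovrabebmiu/: the rule's environment is not met; surfaces unchanged as [berovrabebmiu].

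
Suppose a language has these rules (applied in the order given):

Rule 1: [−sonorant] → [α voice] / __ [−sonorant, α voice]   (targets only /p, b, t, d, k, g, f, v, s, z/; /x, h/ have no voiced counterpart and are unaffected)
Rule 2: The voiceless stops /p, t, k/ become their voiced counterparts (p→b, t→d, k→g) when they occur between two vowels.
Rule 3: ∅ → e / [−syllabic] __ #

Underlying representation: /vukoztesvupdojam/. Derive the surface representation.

Rule 1 (regressive voicing assimilation): /z/ precedes the voiceless obstruent /t/, so it devoices to [s] by assimilation. /s/ precedes the voiced obstruent /v/, so it voices to [z] by assimilation. /p/ precedes the voiced obstruent /d/, so it voices to [b] by assimilation. /vukoztesvupdojam/ → vukostezvubdojam.
Rule 2 (intervocalic voicing): /k/ is a voiceless stop between vowels /u/ and /o/, so it voices to [g]. /vukostezvubdojam/ → vugostezvubdojam.
Rule 3 (final e-epenthesis): the form ends in the consonant /m/, so [e] is inserted word-finally. /vugostezvubdojam/ → vugostezvubdojame.

vugostezvubdojame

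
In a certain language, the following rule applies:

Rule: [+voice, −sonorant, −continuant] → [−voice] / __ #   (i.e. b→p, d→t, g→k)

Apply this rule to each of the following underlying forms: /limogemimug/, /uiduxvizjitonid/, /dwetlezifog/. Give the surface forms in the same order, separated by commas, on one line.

/limogemimug/: /g/ is a voiced stop in word-final position, so it devoices to [k]. → [limogemimuk].
/uiduxvizjitonid/: /d/ is a voiced stop in word-final position, so it devoices to [t]. → [uiduxvizjitonit].
/dwetlezifog/: /g/ is a voiced stop in word-final position, so it devoices to [k]. → [dwetlezifok].

limogemimuk, uiduxvizjitonit, dwetlezifok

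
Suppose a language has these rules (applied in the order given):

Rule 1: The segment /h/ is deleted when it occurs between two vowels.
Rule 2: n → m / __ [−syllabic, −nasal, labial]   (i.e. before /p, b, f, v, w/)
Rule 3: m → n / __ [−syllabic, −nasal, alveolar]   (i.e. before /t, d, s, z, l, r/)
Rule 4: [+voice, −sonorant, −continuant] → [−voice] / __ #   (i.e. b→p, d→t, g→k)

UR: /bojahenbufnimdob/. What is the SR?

bojaembufnindop

Rule 1 (intervocalic h-deletion): /h/ occurs between vowels /a/ and /e/, so it deletes. /bojahenbufnimdob/ → bojaenbufnimdob.
Rule 2 (nasal place assimilation): /n/ precedes the labial consonant /b/, so it assimilates in place to [m]. /bojaenbufnimdob/ → bojaembufnimdob.
Rule 3 (nasal place assimilation): /m/ precedes the alveolar consonant /d/, so it assimilates in place to [n]. /bojaembufnimdob/ → bojaembufnindob.
Rule 4 (final devoicing): /b/ is a voiced stop in word-final position, so it devoices to [p]. /bojaembufnindob/ → bojaembufnindop.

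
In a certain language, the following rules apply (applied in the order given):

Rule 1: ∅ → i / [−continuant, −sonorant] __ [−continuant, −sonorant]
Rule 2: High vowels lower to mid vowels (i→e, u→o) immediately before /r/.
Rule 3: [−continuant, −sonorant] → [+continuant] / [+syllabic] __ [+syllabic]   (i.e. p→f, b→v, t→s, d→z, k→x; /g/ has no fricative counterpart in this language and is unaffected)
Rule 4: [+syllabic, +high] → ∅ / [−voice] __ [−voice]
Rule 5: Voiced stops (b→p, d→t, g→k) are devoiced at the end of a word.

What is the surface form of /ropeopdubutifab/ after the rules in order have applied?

Rule 1 (stop-cluster i-epenthesis): /p/ and /d/ form a stop–stop cluster, so [i] is inserted between them. /ropeopdubutifab/ → ropeopidubutifab.
Rule 2 (pre-rhotic lowering): no segment meets the environment; /ropeopidubutifab/ is unchanged.
Rule 3 (intervocalic spirantization): /p/ is a stop between vowels /o/ and /e/, so it spirantizes to the fricative [f]. /p/ is a stop between vowels /o/ and /i/, so it spirantizes to the fricative [f]. /d/ is a stop between vowels /i/ and /u/, so it spirantizes to the fricative [z]. /b/ is a stop between vowels /u/ and /u/, so it spirantizes to the fricative [v]. /t/ is a stop between vowels /u/ and /i/, so it spirantizes to the fricative [s]. /ropeopidubutifab/ → rofeofizuvusifab.
Rule 4 (high vowel syncope): /i/ is a high vowel flanked by voiceless consonants /s/ and /f/, so it deletes. /rofeofizuvusifab/ → rofeofizuvusfab.
Rule 5 (final devoicing): /b/ is a voiced stop in word-final position, so it devoices to [p]. /rofeofizuvusfab/ → rofeofizuvusfap.

rofeofizuvusfap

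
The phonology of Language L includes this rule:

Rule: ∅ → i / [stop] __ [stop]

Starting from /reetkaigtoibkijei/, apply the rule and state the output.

/t/ and /k/ form a stop–stop cluster, so [i] is inserted between them.
/g/ and /t/ form a stop–stop cluster, so [i] is inserted between them.
/b/ and /k/ form a stop–stop cluster, so [i] is inserted between them.
Surface form: [reetikaigitoibikijei].

reetikaigitoibikijei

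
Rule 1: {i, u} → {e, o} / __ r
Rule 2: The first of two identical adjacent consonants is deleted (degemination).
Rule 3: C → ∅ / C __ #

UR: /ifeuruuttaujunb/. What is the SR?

ifeoruutaujun

Rule 1 (pre-rhotic lowering): /u/ is a high vowel immediately before /r/, so it lowers to [o]. /ifeuruuttaujunb/ → ifeoruuttaujunb.
Rule 2 (degemination): /tt/ is a geminate; the first /t/ deletes. /ifeoruuttaujunb/ → ifeoruutaujunb.
Rule 3 (final cluster simplification): /b/ is the second consonant of a word-final cluster /nb/, so it deletes. /ifeoruutaujunb/ → ifeoruutaujun.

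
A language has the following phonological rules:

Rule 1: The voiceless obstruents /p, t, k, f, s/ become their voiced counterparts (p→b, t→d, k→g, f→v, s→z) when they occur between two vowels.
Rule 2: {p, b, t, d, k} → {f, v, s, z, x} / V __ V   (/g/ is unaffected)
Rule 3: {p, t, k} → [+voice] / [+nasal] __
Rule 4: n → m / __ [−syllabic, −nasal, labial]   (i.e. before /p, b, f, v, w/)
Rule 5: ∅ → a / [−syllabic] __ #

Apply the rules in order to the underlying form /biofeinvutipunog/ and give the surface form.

Rule 1 (intervocalic voicing): /f/ is a voiceless obstruent between vowels /o/ and /e/, so it voices to [v]. /t/ is a voiceless obstruent between vowels /u/ and /i/, so it voices to [d]. /p/ is a voiceless obstruent between vowels /i/ and /u/, so it voices to [b]. /biofeinvutipunog/ → bioveinvudibunog.
Rule 2 (intervocalic spirantization): /d/ is a stop between vowels /u/ and /i/, so it spirantizes to the fricative [z]. /b/ is a stop between vowels /i/ and /u/, so it spirantizes to the fricative [v]. /bioveinvudibunog/ → bioveinvuzivunog.
Rule 3 (post-nasal voicing): no segment meets the environment; /bioveinvuzivunog/ is unchanged.
Rule 4 (nasal place assimilation): /n/ precedes the labial consonant /v/, so it assimilates in place to [m]. /bioveinvuzivunog/ → bioveimvuzivunog.
Rule 5 (final a-epenthesis): the form ends in the consonant /g/, so [a] is inserted word-finally. /bioveimvuzivunog/ → bioveimvuzivunoga.

bioveimvuzivunoga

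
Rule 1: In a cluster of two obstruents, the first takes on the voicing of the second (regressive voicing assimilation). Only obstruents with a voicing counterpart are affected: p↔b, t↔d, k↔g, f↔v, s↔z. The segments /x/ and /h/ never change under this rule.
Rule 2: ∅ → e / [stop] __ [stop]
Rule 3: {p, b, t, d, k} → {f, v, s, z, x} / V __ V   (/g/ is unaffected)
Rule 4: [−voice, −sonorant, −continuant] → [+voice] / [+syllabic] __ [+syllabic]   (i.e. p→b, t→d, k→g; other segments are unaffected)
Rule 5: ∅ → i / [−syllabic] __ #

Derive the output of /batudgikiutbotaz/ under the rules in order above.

basuzegixiuzevosazi

Rule 1 (regressive voicing assimilation): /t/ precedes the voiced obstruent /b/, so it voices to [d] by assimilation. /batudgikiutbotaz/ → batudgikiudbotaz.
Rule 2 (stop-cluster e-epenthesis): /d/ and /g/ form a stop–stop cluster, so [e] is inserted between them. /d/ and /b/ form a stop–stop cluster, so [e] is inserted between them. /batudgikiudbotaz/ → batudegikiudebotaz.
Rule 3 (intervocalic spirantization): /t/ is a stop between vowels /a/ and /u/, so it spirantizes to the fricative [s]. /d/ is a stop between vowels /u/ and /e/, so it spirantizes to the fricative [z]. /k/ is a stop between vowels /i/ and /i/, so it spirantizes to the fricative [x]. /d/ is a stop between vowels /u/ and /e/, so it spirantizes to the fricative [z]. /b/ is a stop between vowels /e/ and /o/, so it spirantizes to the fricative [v]. /t/ is a stop between vowels /o/ and /a/, so it spirantizes to the fricative [s]. /batudegikiudebotaz/ → basuzegixiuzevosaz.
Rule 4 (intervocalic voicing): no segment meets the environment; /basuzegixiuzevosaz/ is unchanged.
Rule 5 (final i-epenthesis): the form ends in the consonant /z/, so [i] is inserted word-finally. /basuzegixiuzevosaz/ → basuzegixiuzevosazi.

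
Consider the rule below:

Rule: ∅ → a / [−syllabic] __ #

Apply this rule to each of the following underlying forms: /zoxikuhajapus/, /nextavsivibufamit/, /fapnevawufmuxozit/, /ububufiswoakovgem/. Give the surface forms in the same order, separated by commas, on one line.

zoxikuhajapusa, nextavsivibufamita, fapnevawufmuxozita, ububufiswoakovgema

/zoxikuhajapus/: the form ends in the consonant /s/, so [a] is inserted word-finally. → [zoxikuhajapusa].
/nextavsivibufamit/: the form ends in the consonant /t/, so [a] is inserted word-finally. → [nextavsivibufamita].
/fapnevawufmuxozit/: the form ends in the consonant /t/, so [a] is inserted word-finally. → [fapnevawufmuxozita].
/ububufiswoakovgem/: the form ends in the consonant /m/, so [a] is inserted word-finally. → [ububufiswoakovgema].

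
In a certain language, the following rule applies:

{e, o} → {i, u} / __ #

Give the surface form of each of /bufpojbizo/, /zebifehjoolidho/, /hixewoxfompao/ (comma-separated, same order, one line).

/bufpojbizo/: /o/ is a mid vowel in word-final position, so it raises to [u]. → [bufpojbizu].
/zebifehjoolidho/: /o/ is a mid vowel in word-final position, so it raises to [u]. → [zebifehjoolidhu].
/hixewoxfompao/: /o/ is a mid vowel in word-final position, so it raises to [u]. → [hixewoxfompau].

bufpojbizu, zebifehjoolidhu, hixewoxfompau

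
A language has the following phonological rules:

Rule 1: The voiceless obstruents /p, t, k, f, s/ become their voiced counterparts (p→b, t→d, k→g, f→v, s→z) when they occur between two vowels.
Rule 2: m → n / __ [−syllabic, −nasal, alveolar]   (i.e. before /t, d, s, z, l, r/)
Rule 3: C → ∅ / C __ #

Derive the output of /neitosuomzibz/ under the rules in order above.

neidozuonzib

Rule 1 (intervocalic voicing): /t/ is a voiceless obstruent between vowels /i/ and /o/, so it voices to [d]. /s/ is a voiceless obstruent between vowels /o/ and /u/, so it voices to [z]. /neitosuomzibz/ → neidozuomzibz.
Rule 2 (nasal place assimilation): /m/ precedes the alveolar consonant /z/, so it assimilates in place to [n]. /neidozuomzibz/ → neidozuonzibz.
Rule 3 (final cluster simplification): /z/ is the second consonant of a word-final cluster /bz/, so it deletes. /neidozuonzibz/ → neidozuonzib.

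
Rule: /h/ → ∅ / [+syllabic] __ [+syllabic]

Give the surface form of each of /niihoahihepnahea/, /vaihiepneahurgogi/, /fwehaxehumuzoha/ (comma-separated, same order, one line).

/niihoahihepnahea/: /h/ occurs between vowels /i/ and /o/, so it deletes. /h/ occurs between vowels /a/ and /i/, so it deletes. /h/ occurs between vowels /i/ and /e/, so it deletes. /h/ occurs between vowels /a/ and /e/, so it deletes. → [niioaiepnaea].
/vaihiepneahurgogi/: /h/ occurs between vowels /i/ and /i/, so it deletes. /h/ occurs between vowels /a/ and /u/, so it deletes. → [vaiiepneaurgogi].
/fwehaxehumuzoha/: /h/ occurs between vowels /e/ and /a/, so it deletes. /h/ occurs between vowels /e/ and /u/, so it deletes. /h/ occurs between vowels /o/ and /a/, so it deletes. → [fweaxeumuzoa].

niioaiepnaea, vaiiepneaurgogi, fweaxeumuzoa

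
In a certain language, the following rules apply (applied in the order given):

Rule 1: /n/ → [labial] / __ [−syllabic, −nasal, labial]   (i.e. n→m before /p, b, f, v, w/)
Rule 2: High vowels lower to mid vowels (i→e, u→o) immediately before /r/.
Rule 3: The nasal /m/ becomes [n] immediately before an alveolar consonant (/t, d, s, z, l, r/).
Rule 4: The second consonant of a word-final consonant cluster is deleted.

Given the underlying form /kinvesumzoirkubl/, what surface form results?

kimvesunzoerkub

Rule 1 (nasal place assimilation): /n/ precedes the labial consonant /v/, so it assimilates in place to [m]. /kinvesumzoirkubl/ → kimvesumzoirkubl.
Rule 2 (pre-rhotic lowering): /i/ is a high vowel immediately before /r/, so it lowers to [e]. /kimvesumzoirkubl/ → kimvesumzoerkubl.
Rule 3 (nasal place assimilation): /m/ precedes the alveolar consonant /z/, so it assimilates in place to [n]. /kimvesumzoerkubl/ → kimvesunzoerkubl.
Rule 4 (final cluster simplification): /l/ is the second consonant of a word-final cluster /bl/, so it deletes. /kimvesunzoerkubl/ → kimvesunzoerkub.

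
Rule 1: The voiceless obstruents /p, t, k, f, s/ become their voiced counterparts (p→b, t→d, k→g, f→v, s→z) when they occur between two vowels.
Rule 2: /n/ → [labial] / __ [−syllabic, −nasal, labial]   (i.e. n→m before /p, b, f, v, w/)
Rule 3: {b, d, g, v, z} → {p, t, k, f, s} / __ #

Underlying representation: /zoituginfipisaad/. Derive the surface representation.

Rule 1 (intervocalic voicing): /t/ is a voiceless obstruent between vowels /i/ and /u/, so it voices to [d]. /p/ is a voiceless obstruent between vowels /i/ and /i/, so it voices to [b]. /s/ is a voiceless obstruent between vowels /i/ and /a/, so it voices to [z]. /zoituginfipisaad/ → zoiduginfibizaad.
Rule 2 (nasal place assimilation): /n/ precedes the labial consonant /f/, so it assimilates in place to [m]. /zoiduginfibizaad/ → zoidugimfibizaad.
Rule 3 (final devoicing): /d/ is a voiced obstruent in word-final position, so it devoices to [t]. /zoidugimfibizaad/ → zoidugimfibizaat.

zoidugimfibizaat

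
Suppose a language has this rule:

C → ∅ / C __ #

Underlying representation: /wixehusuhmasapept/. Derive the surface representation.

wixehusuhmasapep

/t/ is the second consonant of a word-final cluster /pt/, so it deletes.
The other instances of /w/, /x/, /h/, /s/, /m/, /p/ do not occur in the required environment and remain unchanged.
Surface form: [wixehusuhmasapep].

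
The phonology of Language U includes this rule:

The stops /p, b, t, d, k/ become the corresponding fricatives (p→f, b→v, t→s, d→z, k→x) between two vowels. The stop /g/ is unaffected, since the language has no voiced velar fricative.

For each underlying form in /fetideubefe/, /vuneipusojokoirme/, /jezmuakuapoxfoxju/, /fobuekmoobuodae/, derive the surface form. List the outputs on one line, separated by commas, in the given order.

fesizeuvefe, vuneifusojoxoirme, jezmuaxuafoxfoxju, fovuekmoovuozae

/fetideubefe/: /t/ is a stop between vowels /e/ and /i/, so it spirantizes to the fricative [s]. /d/ is a stop between vowels /i/ and /e/, so it spirantizes to the fricative [z]. /b/ is a stop between vowels /u/ and /e/, so it spirantizes to the fricative [v]. → [fesizeuvefe].
/vuneipusojokoirme/: /p/ is a stop between vowels /i/ and /u/, so it spirantizes to the fricative [f]. /k/ is a stop between vowels /o/ and /o/, so it spirantizes to the fricative [x]. → [vuneifusojoxoirme].
/jezmuakuapoxfoxju/: /k/ is a stop between vowels /a/ and /u/, so it spirantizes to the fricative [x]. /p/ is a stop between vowels /a/ and /o/, so it spirantizes to the fricative [f]. → [jezmuaxuafoxfoxju].
/fobuekmoobuodae/: /b/ is a stop between vowels /o/ and /u/, so it spirantizes to the fricative [v]. /b/ is a stop between vowels /o/ and /u/, so it spirantizes to the fricative [v]. /d/ is a stop between vowels /o/ and /a/, so it spirantizes to the fricative [z]. → [fovuekmoovuozae].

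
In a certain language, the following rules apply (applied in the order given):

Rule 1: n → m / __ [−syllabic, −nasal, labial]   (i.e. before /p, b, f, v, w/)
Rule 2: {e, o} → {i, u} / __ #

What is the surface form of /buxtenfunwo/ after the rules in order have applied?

Rule 1 (nasal place assimilation): /n/ precedes the labial consonant /f/, so it assimilates in place to [m]. /n/ precedes the labial consonant /w/, so it assimilates in place to [m]. /buxtenfunwo/ → buxtemfumwo.
Rule 2 (final vowel raising): /o/ is a mid vowel in word-final position, so it raises to [u]. /buxtemfumwo/ → buxtemfumwu.

buxtemfumwu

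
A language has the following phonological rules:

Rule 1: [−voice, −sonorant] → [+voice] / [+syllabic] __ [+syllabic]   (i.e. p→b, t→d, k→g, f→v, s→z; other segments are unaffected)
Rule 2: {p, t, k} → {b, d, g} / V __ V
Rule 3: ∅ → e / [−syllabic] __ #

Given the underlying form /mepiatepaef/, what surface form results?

mebiadebaefe

Rule 1 (intervocalic voicing): /p/ is a voiceless obstruent between vowels /e/ and /i/, so it voices to [b]. /t/ is a voiceless obstruent between vowels /a/ and /e/, so it voices to [d]. /p/ is a voiceless obstruent between vowels /e/ and /a/, so it voices to [b]. /mepiatepaef/ → mebiadebaef.
Rule 2 (intervocalic voicing): no segment meets the environment; /mebiadebaef/ is unchanged.
Rule 3 (final e-epenthesis): the form ends in the consonant /f/, so [e] is inserted word-finally. /mebiadebaef/ → mebiadebaefe.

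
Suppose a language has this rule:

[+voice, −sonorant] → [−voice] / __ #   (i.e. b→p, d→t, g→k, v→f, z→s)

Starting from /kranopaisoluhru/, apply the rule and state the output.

No segment of /kranopaisoluhru/ meets the structural description of the rule, so the form surfaces unchanged.

kranopaisoluhru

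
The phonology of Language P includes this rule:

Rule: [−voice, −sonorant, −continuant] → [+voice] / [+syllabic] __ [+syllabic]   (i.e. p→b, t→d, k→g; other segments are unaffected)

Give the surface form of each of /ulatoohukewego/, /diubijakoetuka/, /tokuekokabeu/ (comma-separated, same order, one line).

/ulatoohukewego/: /t/ is a voiceless stop between vowels /a/ and /o/, so it voices to [d]. /k/ is a voiceless stop between vowels /u/ and /e/, so it voices to [g]. → [uladoohugewego].
/diubijakoetuka/: /k/ is a voiceless stop between vowels /a/ and /o/, so it voices to [g]. /t/ is a voiceless stop between vowels /e/ and /u/, so it voices to [d]. /k/ is a voiceless stop between vowels /u/ and /a/, so it voices to [g]. → [diubijagoeduga].
/tokuekokabeu/: /k/ is a voiceless stop between vowels /o/ and /u/, so it voices to [g]. /k/ is a voiceless stop between vowels /e/ and /o/, so it voices to [g]. /k/ is a voiceless stop between vowels /o/ and /a/, so it voices to [g]. → [toguegogabeu].

uladoohugewego, diubijagoeduga, toguegogabeu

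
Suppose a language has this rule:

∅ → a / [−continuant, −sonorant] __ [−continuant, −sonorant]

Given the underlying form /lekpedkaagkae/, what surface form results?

lekapedakaagakae

/k/ and /p/ form a stop–stop cluster, so [a] is inserted between them.
/d/ and /k/ form a stop–stop cluster, so [a] is inserted between them.
/g/ and /k/ form a stop–stop cluster, so [a] is inserted between them.
Surface form: [lekapedakaagakae].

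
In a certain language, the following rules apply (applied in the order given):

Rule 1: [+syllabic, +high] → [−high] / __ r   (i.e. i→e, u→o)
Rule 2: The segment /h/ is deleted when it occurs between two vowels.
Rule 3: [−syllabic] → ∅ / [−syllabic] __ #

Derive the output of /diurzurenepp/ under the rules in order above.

Rule 1 (pre-rhotic lowering): /u/ is a high vowel immediately before /r/, so it lowers to [o]. /u/ is a high vowel immediately before /r/, so it lowers to [o]. /diurzurenepp/ → diorzorenepp.
Rule 2 (intervocalic h-deletion): no segment meets the environment; /diorzorenepp/ is unchanged.
Rule 3 (final cluster simplification): /p/ is the second consonant of a word-final cluster /pp/, so it deletes. /diorzorenepp/ → diorzorenep.

diorzorenep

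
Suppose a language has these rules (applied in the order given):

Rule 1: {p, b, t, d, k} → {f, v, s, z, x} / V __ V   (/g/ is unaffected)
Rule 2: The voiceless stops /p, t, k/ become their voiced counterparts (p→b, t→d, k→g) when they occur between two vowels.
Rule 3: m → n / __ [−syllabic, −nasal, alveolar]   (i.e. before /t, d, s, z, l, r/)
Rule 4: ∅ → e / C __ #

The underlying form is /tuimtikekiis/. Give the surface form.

Rule 1 (intervocalic spirantization): /k/ is a stop between vowels /i/ and /e/, so it spirantizes to the fricative [x]. /k/ is a stop between vowels /e/ and /i/, so it spirantizes to the fricative [x]. /tuimtikekiis/ → tuimtixexiis.
Rule 2 (intervocalic voicing): no segment meets the environment; /tuimtixexiis/ is unchanged.
Rule 3 (nasal place assimilation): /m/ precedes the alveolar consonant /t/, so it assimilates in place to [n]. /tuimtixexiis/ → tuintixexiis.
Rule 4 (final e-epenthesis): the form ends in the consonant /s/, so [e] is inserted word-finally. /tuintixexiis/ → tuintixexiise.

tuintixexiise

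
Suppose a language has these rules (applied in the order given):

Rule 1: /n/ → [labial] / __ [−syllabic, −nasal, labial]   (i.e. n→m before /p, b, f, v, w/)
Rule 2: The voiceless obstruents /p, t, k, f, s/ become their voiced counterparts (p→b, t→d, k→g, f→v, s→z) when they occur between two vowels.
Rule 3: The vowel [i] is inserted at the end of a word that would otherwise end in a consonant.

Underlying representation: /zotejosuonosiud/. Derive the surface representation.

zodejozuonoziudi

Rule 1 (nasal place assimilation): no segment meets the environment; /zotejosuonosiud/ is unchanged.
Rule 2 (intervocalic voicing): /t/ is a voiceless obstruent between vowels /o/ and /e/, so it voices to [d]. /s/ is a voiceless obstruent between vowels /o/ and /u/, so it voices to [z]. /s/ is a voiceless obstruent between vowels /o/ and /i/, so it voices to [z]. /zotejosuonosiud/ → zodejozuonoziud.
Rule 3 (final i-epenthesis): the form ends in the consonant /d/, so [i] is inserted word-finally. /zodejozuonoziud/ → zodejozuonoziudi.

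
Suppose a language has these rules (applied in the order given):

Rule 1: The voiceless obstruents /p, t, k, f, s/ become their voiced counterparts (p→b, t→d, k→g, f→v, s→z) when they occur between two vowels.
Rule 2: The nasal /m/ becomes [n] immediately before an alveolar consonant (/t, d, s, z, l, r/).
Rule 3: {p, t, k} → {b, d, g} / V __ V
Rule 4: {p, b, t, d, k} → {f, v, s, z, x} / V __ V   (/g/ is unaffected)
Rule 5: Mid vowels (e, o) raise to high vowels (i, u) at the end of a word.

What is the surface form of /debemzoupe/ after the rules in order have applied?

Rule 1 (intervocalic voicing): /p/ is a voiceless obstruent between vowels /u/ and /e/, so it voices to [b]. /debemzoupe/ → debemzoube.
Rule 2 (nasal place assimilation): /m/ precedes the alveolar consonant /z/, so it assimilates in place to [n]. /debemzoube/ → debenzoube.
Rule 3 (intervocalic voicing): no segment meets the environment; /debenzoube/ is unchanged.
Rule 4 (intervocalic spirantization): /b/ is a stop between vowels /e/ and /e/, so it spirantizes to the fricative [v]. /b/ is a stop between vowels /u/ and /e/, so it spirantizes to the fricative [v]. /debenzoube/ → devenzouve.
Rule 5 (final vowel raising): /e/ is a mid vowel in word-final position, so it raises to [i]. /devenzouve/ → devenzouvi.

devenzouvi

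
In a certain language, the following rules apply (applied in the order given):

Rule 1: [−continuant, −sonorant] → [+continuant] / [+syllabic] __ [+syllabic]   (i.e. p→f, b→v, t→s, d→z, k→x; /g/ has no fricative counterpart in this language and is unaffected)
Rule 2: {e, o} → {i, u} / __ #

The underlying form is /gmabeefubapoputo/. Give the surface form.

Rule 1 (intervocalic spirantization): /b/ is a stop between vowels /a/ and /e/, so it spirantizes to the fricative [v]. /b/ is a stop between vowels /u/ and /a/, so it spirantizes to the fricative [v]. /p/ is a stop between vowels /a/ and /o/, so it spirantizes to the fricative [f]. /p/ is a stop between vowels /o/ and /u/, so it spirantizes to the fricative [f]. /t/ is a stop between vowels /u/ and /o/, so it spirantizes to the fricative [s]. /gmabeefubapoputo/ → gmaveefuvafofuso.
Rule 2 (final vowel raising): /o/ is a mid vowel in word-final position, so it raises to [u]. /gmaveefuvafofuso/ → gmaveefuvafofusu.

gmaveefuvafofusu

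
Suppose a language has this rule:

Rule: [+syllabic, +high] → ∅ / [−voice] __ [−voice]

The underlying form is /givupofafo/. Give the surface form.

No segment of /givupofafo/ meets the structural description of the rule, so the form surfaces unchanged.

givupofafo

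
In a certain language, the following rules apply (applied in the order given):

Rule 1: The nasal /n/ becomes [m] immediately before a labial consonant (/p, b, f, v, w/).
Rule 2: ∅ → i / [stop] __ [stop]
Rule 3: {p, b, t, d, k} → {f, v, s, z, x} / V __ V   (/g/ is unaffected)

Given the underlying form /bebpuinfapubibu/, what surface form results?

bevifuimfafuvivu

Rule 1 (nasal place assimilation): /n/ precedes the labial consonant /f/, so it assimilates in place to [m]. /bebpuinfapubibu/ → bebpuimfapubibu.
Rule 2 (stop-cluster i-epenthesis): /b/ and /p/ form a stop–stop cluster, so [i] is inserted between them. /bebpuimfapubibu/ → bebipuimfapubibu.
Rule 3 (intervocalic spirantization): /b/ is a stop between vowels /e/ and /i/, so it spirantizes to the fricative [v]. /p/ is a stop between vowels /i/ and /u/, so it spirantizes to the fricative [f]. /p/ is a stop between vowels /a/ and /u/, so it spirantizes to the fricative [f]. /b/ is a stop between vowels /u/ and /i/, so it spirantizes to the fricative [v]. /b/ is a stop between vowels /i/ and /u/, so it spirantizes to the fricative [v]. /bebipuimfapubibu/ → bevifuimfafuvivu.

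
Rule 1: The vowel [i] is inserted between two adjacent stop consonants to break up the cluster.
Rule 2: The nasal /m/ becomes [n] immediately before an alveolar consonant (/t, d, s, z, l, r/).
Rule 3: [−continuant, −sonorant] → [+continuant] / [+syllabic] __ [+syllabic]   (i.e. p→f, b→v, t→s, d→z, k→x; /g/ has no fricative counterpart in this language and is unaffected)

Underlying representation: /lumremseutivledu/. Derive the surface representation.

Rule 1 (stop-cluster i-epenthesis): no segment meets the environment; /lumremseutivledu/ is unchanged.
Rule 2 (nasal place assimilation): /m/ precedes the alveolar consonant /r/, so it assimilates in place to [n]. /m/ precedes the alveolar consonant /s/, so it assimilates in place to [n]. /lumremseutivledu/ → lunrenseutivledu.
Rule 3 (intervocalic spirantization): /t/ is a stop between vowels /u/ and /i/, so it spirantizes to the fricative [s]. /d/ is a stop between vowels /e/ and /u/, so it spirantizes to the fricative [z]. /lunrenseutivledu/ → lunrenseusivlezu.

lunrenseusivlezu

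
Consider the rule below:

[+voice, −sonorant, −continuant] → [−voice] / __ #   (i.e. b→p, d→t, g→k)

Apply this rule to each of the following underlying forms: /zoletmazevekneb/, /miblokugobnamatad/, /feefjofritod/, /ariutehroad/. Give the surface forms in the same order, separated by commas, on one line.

zoletmazeveknep, miblokugobnamatat, feefjofritot, ariutehroat

/zoletmazevekneb/: /b/ is a voiced stop in word-final position, so it devoices to [p]. → [zoletmazeveknep].
/miblokugobnamatad/: /d/ is a voiced stop in word-final position, so it devoices to [t]. → [miblokugobnamatat].
/feefjofritod/: /d/ is a voiced stop in word-final position, so it devoices to [t]. → [feefjofritot].
/ariutehroad/: /d/ is a voiced stop in word-final position, so it devoices to [t]. → [ariutehroat].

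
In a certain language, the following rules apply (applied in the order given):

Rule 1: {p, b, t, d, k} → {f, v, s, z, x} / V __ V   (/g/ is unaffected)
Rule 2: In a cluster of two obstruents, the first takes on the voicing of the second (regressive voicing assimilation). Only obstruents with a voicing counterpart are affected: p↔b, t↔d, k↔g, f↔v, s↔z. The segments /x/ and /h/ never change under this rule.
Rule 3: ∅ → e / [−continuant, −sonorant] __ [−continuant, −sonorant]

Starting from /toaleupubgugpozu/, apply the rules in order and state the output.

toaleufubegukepozu

Rule 1 (intervocalic spirantization): /p/ is a stop between vowels /u/ and /u/, so it spirantizes to the fricative [f]. /toaleupubgugpozu/ → toaleufubgugpozu.
Rule 2 (regressive voicing assimilation): /g/ precedes the voiceless obstruent /p/, so it devoices to [k] by assimilation. /toaleufubgugpozu/ → toaleufubgukpozu.
Rule 3 (stop-cluster e-epenthesis): /b/ and /g/ form a stop–stop cluster, so [e] is inserted between them. /k/ and /p/ form a stop–stop cluster, so [e] is inserted between them. /toaleufubgukpozu/ → toaleufubegukepozu.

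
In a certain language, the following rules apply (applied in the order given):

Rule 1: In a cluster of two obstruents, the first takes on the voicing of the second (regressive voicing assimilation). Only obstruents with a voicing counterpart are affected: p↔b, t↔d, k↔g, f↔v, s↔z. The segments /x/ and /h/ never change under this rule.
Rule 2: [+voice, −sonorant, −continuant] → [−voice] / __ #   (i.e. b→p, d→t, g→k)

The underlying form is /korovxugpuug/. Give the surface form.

Rule 1 (regressive voicing assimilation): /v/ precedes the voiceless obstruent /x/, so it devoices to [f] by assimilation. /g/ precedes the voiceless obstruent /p/, so it devoices to [k] by assimilation. /korovxugpuug/ → korofxukpuug.
Rule 2 (final devoicing): /g/ is a voiced stop in word-final position, so it devoices to [k]. /korofxukpuug/ → korofxukpuuk.

korofxukpuuk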